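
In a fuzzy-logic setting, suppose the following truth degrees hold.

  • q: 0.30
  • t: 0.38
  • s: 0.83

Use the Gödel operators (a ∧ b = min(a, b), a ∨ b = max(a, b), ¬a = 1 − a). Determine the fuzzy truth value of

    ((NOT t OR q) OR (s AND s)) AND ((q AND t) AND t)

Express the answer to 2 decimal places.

0.30

NOT t = 1 − 0.38 = 0.62
NOT t OR q = max(a, b) on (0.62, 0.30) = 0.62
s AND s = min(a, b) on (0.83, 0.83) = 0.83
(NOT t OR q) OR (s AND s) = max(a, b) on (0.62, 0.83) = 0.83
q AND t = min(a, b) on (0.30, 0.38) = 0.30
(q AND t) AND t = min(a, b) on (0.30, 0.38) = 0.30
((NOT t OR q) OR (s AND s)) AND ((q AND t) AND t) = min(a, b) on (0.83, 0.30) = 0.30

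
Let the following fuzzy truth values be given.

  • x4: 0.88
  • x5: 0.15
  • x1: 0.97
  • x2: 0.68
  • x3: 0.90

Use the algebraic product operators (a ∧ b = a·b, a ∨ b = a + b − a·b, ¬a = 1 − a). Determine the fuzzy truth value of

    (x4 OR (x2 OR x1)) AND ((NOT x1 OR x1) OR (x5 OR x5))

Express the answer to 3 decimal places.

x2 OR x1 = a + b − a·b on (0.6800, 0.9700) = 0.9904
x4 OR (x2 OR x1) = a + b − a·b on (0.8800, 0.9904) = 0.9988
NOT x1 = 1 − 0.9700 = 0.0300
NOT x1 OR x1 = a + b − a·b on (0.0300, 0.9700) = 0.9709
x5 OR x5 = a + b − a·b on (0.1500, 0.1500) = 0.2775
(NOT x1 OR x1) OR (x5 OR x5) = a + b − a·b on (0.9709, 0.2775) = 0.9790
(x4 OR (x2 OR x1)) AND ((NOT x1 OR x1) OR (x5 OR x5)) = a·b on (0.9988, 0.9790) = 0.9778

0.978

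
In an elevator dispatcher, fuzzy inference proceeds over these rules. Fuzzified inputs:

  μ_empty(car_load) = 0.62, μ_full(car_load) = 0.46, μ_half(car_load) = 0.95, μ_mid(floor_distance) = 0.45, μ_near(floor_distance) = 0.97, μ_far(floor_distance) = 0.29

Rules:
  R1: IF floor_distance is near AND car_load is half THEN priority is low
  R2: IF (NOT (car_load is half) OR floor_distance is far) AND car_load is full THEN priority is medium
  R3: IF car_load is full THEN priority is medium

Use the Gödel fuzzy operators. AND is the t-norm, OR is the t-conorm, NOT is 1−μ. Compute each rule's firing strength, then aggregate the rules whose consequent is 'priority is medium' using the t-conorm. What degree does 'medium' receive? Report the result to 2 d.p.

0.46

R1: near=0.97, half=0.95; AND[min(a, b)] → w = 0.95
R2: (¬half=1−0.95=0.05 OR far=0.29) = 0.29; AND[min(a, b)] with full=0.46 → w = 0.29
R3: full=0.46 → w = 0.46
Rules with consequent 'medium': {R2, R3} → strengths 0.29, 0.46
Aggregate via t-conorm [max(a, b)]: 0.46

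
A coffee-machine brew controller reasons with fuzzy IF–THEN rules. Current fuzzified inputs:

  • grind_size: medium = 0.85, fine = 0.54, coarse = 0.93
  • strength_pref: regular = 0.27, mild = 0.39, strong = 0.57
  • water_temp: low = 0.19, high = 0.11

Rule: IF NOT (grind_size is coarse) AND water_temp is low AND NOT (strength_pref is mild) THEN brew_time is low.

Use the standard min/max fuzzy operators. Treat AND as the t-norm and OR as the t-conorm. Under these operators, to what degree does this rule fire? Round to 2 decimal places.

0.07

firing strength: ¬coarse=1−0.93=0.07, low=0.19, ¬mild=1−0.39=0.61; AND[min(a, b)] → w = 0.07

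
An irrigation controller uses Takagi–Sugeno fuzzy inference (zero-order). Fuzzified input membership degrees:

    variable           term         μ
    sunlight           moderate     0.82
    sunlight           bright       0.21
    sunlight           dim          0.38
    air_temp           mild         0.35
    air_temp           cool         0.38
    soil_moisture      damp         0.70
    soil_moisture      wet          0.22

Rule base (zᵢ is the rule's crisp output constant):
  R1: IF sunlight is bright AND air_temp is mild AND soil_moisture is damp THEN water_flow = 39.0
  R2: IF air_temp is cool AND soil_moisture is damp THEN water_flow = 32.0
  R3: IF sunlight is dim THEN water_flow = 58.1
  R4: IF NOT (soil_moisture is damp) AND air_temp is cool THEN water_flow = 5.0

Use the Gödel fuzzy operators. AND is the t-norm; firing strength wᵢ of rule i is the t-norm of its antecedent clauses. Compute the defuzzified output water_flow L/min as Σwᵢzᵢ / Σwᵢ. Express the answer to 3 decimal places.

R1 (z=39.0): bright=0.21, mild=0.35, damp=0.70; AND[min(a, b)] → w = 0.21
R2 (z=32.0): cool=0.38, damp=0.70; AND[min(a, b)] → w = 0.38
R3 (z=58.1): dim=0.38 → w = 0.38
R4 (z=5.0): ¬damp=1−0.70=0.30, cool=0.38; AND[min(a, b)] → w = 0.30
Weighted average = (0.21·39.0 + 0.38·32.0 + 0.38·58.1 + 0.30·5.0) / (0.21 + 0.38 + 0.38 + 0.30)
  = 43.9280 / 1.2700 = 34.589

34.589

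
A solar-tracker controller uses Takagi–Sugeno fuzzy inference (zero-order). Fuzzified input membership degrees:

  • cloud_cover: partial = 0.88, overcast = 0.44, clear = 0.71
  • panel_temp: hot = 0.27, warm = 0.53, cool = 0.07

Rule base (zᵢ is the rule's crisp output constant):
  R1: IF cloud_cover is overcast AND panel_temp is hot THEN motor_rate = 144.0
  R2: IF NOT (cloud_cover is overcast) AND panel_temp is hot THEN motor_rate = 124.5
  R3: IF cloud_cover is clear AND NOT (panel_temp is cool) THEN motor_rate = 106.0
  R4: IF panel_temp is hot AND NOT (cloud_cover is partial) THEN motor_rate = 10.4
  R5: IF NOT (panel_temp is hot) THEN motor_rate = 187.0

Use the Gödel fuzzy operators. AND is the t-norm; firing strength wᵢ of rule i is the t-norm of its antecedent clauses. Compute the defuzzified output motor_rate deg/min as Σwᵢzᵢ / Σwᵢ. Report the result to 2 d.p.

R1 (z=144.0): overcast=0.44, hot=0.27; AND[min(a, b)] → w = 0.27
R2 (z=124.5): ¬overcast=1−0.44=0.56, hot=0.27; AND[min(a, b)] → w = 0.27
R3 (z=106.0): clear=0.71, ¬cool=1−0.07=0.93; AND[min(a, b)] → w = 0.71
R4 (z=10.4): hot=0.27, ¬partial=1−0.88=0.12; AND[min(a, b)] → w = 0.12
R5 (z=187.0): ¬hot=1−0.27=0.73 → w = 0.73
Weighted average = (0.27·144.0 + 0.27·124.5 + 0.71·106.0 + 0.12·10.4 + 0.73·187.0) / (0.27 + 0.27 + 0.71 + 0.12 + 0.73)
  = 285.5130 / 2.1000 = 135.96

135.96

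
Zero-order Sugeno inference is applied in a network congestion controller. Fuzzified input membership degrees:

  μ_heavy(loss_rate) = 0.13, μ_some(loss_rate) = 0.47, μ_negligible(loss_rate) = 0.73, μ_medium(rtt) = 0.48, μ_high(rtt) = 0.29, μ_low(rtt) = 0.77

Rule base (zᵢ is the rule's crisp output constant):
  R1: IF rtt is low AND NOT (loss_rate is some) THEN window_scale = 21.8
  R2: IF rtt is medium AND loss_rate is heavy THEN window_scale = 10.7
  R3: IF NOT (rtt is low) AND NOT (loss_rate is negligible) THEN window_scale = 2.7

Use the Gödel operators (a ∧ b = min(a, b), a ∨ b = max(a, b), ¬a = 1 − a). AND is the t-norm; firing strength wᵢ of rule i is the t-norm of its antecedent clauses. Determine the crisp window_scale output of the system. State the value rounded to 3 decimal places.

15.243

R1 (z=21.8): low=0.77, ¬some=1−0.47=0.53; AND[min(a, b)] → w = 0.53
R2 (z=10.7): medium=0.48, heavy=0.13; AND[min(a, b)] → w = 0.13
R3 (z=2.7): ¬low=1−0.77=0.23, ¬negligible=1−0.73=0.27; AND[min(a, b)] → w = 0.23
Weighted average = (0.53·21.8 + 0.13·10.7 + 0.23·2.7) / (0.53 + 0.13 + 0.23)
  = 13.5660 / 0.8900 = 15.243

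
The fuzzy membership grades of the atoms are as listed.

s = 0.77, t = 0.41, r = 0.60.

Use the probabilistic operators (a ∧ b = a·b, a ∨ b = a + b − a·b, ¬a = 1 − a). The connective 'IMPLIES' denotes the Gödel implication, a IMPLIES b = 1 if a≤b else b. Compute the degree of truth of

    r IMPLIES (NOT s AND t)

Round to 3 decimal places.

NOT s = 1 − 0.7700 = 0.2300
NOT s AND t = a·b on (0.2300, 0.4100) = 0.0943
r IMPLIES (NOT s AND t)  [Gödel: 1 if a≤b else b] with a=0.6000, b=0.0943 → 0.0943

0.094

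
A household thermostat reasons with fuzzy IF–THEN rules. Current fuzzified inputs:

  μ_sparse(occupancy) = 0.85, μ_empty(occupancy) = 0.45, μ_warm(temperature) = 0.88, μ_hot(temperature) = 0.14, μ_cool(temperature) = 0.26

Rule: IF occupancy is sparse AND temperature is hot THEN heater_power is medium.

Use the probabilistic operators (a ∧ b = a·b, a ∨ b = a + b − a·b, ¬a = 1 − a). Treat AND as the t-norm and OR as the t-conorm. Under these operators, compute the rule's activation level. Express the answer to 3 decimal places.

0.119

firing strength: sparse=0.85, hot=0.14; AND[a·b] → w = 0.1190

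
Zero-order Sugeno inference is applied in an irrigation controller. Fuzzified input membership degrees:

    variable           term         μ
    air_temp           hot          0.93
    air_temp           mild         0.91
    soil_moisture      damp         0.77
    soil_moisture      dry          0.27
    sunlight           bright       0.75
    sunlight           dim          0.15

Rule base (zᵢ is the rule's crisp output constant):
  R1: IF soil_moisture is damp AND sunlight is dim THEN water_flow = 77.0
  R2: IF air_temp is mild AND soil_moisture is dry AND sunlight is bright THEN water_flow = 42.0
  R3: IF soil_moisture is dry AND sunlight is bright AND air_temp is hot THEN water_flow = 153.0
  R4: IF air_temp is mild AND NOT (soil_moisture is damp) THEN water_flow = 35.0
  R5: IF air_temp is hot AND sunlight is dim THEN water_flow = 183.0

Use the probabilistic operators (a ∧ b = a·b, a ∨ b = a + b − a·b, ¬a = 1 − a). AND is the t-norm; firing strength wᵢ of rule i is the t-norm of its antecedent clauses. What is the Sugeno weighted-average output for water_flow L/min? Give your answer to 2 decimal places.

93.56

R1 (z=77.0): damp=0.77, dim=0.15; AND[a·b] → w = 0.1155
R2 (z=42.0): mild=0.91, dry=0.27, bright=0.75; AND[a·b] → w = 0.1843
R3 (z=153.0): dry=0.27, bright=0.75, hot=0.93; AND[a·b] → w = 0.1883
R4 (z=35.0): mild=0.91, ¬damp=1−0.77=0.23; AND[a·b] → w = 0.2093
R5 (z=183.0): hot=0.93, dim=0.15; AND[a·b] → w = 0.1395
Weighted average = (0.1155·77.0 + 0.1843·42.0 + 0.1883·153.0 + 0.2093·35.0 + 0.1395·183.0) / (0.1155 + 0.1843 + 0.1883 + 0.2093 + 0.1395)
  = 78.3008 / 0.8369 = 93.56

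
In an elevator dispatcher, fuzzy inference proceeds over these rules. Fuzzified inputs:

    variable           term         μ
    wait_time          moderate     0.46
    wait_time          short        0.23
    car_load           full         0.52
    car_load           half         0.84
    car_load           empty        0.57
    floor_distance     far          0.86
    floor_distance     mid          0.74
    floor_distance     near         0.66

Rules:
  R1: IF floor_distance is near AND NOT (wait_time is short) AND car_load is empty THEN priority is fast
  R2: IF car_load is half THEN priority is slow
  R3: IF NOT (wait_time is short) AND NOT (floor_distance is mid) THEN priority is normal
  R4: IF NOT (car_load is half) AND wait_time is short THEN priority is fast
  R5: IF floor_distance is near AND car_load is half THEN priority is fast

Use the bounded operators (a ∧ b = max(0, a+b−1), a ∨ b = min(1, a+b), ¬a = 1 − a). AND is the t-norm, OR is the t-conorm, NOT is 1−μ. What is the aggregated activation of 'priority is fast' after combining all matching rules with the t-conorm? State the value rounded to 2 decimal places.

R1: near=0.66, ¬short=1−0.23=0.77, empty=0.57; AND[max(0, a+b−1)] → w = 0.00
R2: half=0.84 → w = 0.84
R3: ¬short=1−0.23=0.77, ¬mid=1−0.74=0.26; AND[max(0, a+b−1)] → w = 0.03
R4: ¬half=1−0.84=0.16, short=0.23; AND[max(0, a+b−1)] → w = 0.00
R5: near=0.66, half=0.84; AND[max(0, a+b−1)] → w = 0.50
Rules with consequent 'fast': {R1, R4, R5} → strengths 0.00, 0.00, 0.50
Aggregate via t-conorm [min(1, a+b)]: 0.50

0.50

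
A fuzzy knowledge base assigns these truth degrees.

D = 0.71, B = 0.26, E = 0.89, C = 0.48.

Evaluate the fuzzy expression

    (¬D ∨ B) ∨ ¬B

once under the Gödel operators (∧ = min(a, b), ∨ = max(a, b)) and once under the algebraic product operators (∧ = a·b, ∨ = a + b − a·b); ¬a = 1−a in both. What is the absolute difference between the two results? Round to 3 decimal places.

0.123

Under Gödel:
  ¬D = 1 − 0.71 = 0.29
  ¬D ∨ B = max(a, b) on (0.29, 0.26) = 0.29
  ¬B = 1 − 0.26 = 0.74
  (¬D ∨ B) ∨ ¬B = max(a, b) on (0.29, 0.74) = 0.74
  → value = 0.7400
Under algebraic product:
  ¬D = 1 − 0.7100 = 0.2900
  ¬D ∨ B = a + b − a·b on (0.2900, 0.2600) = 0.4746
  ¬B = 1 − 0.2600 = 0.7400
  (¬D ∨ B) ∨ ¬B = a + b − a·b on (0.4746, 0.7400) = 0.8634
  → value = 0.8634
|0.7400 − 0.8634| = 0.123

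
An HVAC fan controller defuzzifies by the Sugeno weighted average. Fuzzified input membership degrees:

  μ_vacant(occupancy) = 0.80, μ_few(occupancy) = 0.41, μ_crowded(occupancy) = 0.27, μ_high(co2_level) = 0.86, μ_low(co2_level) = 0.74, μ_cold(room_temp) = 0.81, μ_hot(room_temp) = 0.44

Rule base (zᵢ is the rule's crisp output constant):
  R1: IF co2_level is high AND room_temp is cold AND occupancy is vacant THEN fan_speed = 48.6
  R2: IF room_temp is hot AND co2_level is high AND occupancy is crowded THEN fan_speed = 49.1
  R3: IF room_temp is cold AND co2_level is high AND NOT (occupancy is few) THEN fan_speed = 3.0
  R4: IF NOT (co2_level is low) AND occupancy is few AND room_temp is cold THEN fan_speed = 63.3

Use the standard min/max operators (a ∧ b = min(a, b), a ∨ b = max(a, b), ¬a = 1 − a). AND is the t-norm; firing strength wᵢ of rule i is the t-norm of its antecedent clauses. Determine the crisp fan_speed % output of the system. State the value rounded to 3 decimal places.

36.648

R1 (z=48.6): high=0.86, cold=0.81, vacant=0.80; AND[min(a, b)] → w = 0.80
R2 (z=49.1): hot=0.44, high=0.86, crowded=0.27; AND[min(a, b)] → w = 0.27
R3 (z=3.0): cold=0.81, high=0.86, ¬few=1−0.41=0.59; AND[min(a, b)] → w = 0.59
R4 (z=63.3): ¬low=1−0.74=0.26, few=0.41, cold=0.81; AND[min(a, b)] → w = 0.26
Weighted average = (0.80·48.6 + 0.27·49.1 + 0.59·3.0 + 0.26·63.3) / (0.80 + 0.27 + 0.59 + 0.26)
  = 70.3650 / 1.9200 = 36.648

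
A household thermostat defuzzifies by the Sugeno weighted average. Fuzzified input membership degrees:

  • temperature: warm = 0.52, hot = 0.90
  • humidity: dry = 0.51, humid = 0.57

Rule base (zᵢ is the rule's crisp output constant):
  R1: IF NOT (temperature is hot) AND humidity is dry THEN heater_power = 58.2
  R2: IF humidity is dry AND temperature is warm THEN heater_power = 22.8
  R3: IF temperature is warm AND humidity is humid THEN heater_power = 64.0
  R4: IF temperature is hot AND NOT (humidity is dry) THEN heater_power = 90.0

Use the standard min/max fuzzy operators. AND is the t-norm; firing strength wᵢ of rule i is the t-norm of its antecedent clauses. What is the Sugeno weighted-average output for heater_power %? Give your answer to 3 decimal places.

R1 (z=58.2): ¬hot=1−0.90=0.10, dry=0.51; AND[min(a, b)] → w = 0.10
R2 (z=22.8): dry=0.51, warm=0.52; AND[min(a, b)] → w = 0.51
R3 (z=64.0): warm=0.52, humid=0.57; AND[min(a, b)] → w = 0.52
R4 (z=90.0): hot=0.90, ¬dry=1−0.51=0.49; AND[min(a, b)] → w = 0.49
Weighted average = (0.10·58.2 + 0.51·22.8 + 0.52·64.0 + 0.49·90.0) / (0.10 + 0.51 + 0.52 + 0.49)
  = 94.8280 / 1.6200 = 58.536

58.536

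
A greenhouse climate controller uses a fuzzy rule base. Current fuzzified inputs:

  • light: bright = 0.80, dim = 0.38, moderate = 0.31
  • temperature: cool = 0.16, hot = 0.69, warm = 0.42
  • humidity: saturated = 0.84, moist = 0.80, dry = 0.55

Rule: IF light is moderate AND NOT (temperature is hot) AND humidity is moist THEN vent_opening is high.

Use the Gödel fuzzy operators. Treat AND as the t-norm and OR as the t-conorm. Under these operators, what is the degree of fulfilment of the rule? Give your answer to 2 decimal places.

0.31

firing strength: moderate=0.31, ¬hot=1−0.69=0.31, moist=0.80; AND[min(a, b)] → w = 0.31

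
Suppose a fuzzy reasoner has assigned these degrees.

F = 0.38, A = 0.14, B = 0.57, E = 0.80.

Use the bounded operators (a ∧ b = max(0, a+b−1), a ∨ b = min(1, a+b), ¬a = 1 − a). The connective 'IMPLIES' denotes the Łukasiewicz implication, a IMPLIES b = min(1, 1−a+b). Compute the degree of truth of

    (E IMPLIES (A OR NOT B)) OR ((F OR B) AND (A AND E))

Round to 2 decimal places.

NOT B = 1 − 0.57 = 0.43
A OR NOT B = min(1, a+b) on (0.14, 0.43) = 0.57
E IMPLIES (A OR NOT B)  [Łukasiewicz: min(1, 1−a+b)] with a=0.80, b=0.57 → 0.77
F OR B = min(1, a+b) on (0.38, 0.57) = 0.95
A AND E = max(0, a+b−1) on (0.14, 0.80) = 0.00
(F OR B) AND (A AND E) = max(0, a+b−1) on (0.95, 0.00) = 0.00
(E IMPLIES (A OR NOT B)) OR ((F OR B) AND (A AND E)) = min(1, a+b) on (0.77, 0.00) = 0.77

0.77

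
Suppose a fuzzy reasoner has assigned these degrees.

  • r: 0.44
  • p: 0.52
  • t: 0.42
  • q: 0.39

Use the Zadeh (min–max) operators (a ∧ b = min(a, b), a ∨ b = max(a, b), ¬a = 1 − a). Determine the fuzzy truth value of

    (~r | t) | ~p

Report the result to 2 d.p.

0.56

~r = 1 − 0.44 = 0.56
~r | t = max(a, b) on (0.56, 0.42) = 0.56
~p = 1 − 0.52 = 0.48
(~r | t) | ~p = max(a, b) on (0.56, 0.48) = 0.56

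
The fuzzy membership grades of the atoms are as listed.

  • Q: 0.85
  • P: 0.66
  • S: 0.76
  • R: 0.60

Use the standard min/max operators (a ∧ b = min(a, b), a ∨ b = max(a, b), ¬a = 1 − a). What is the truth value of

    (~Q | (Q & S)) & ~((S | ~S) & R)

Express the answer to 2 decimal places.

~Q = 1 − 0.85 = 0.15
Q & S = min(a, b) on (0.85, 0.76) = 0.76
~Q | (Q & S) = max(a, b) on (0.15, 0.76) = 0.76
~S = 1 − 0.76 = 0.24
S | ~S = max(a, b) on (0.76, 0.24) = 0.76
(S | ~S) & R = min(a, b) on (0.76, 0.60) = 0.60
~((S | ~S) & R) = 1 − 0.60 = 0.40
(~Q | (Q & S)) & ~((S | ~S) & R) = min(a, b) on (0.76, 0.40) = 0.40

0.40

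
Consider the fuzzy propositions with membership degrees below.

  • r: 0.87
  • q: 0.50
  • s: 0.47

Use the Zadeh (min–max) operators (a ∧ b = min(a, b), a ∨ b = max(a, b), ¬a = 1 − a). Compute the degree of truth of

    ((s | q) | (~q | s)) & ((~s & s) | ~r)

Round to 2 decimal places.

0.47

s | q = max(a, b) on (0.47, 0.50) = 0.50
~q = 1 − 0.50 = 0.50
~q | s = max(a, b) on (0.50, 0.47) = 0.50
(s | q) | (~q | s) = max(a, b) on (0.50, 0.50) = 0.50
~s = 1 − 0.47 = 0.53
~s & s = min(a, b) on (0.53, 0.47) = 0.47
~r = 1 − 0.87 = 0.13
(~s & s) | ~r = max(a, b) on (0.47, 0.13) = 0.47
((s | q) | (~q | s)) & ((~s & s) | ~r) = min(a, b) on (0.50, 0.47) = 0.47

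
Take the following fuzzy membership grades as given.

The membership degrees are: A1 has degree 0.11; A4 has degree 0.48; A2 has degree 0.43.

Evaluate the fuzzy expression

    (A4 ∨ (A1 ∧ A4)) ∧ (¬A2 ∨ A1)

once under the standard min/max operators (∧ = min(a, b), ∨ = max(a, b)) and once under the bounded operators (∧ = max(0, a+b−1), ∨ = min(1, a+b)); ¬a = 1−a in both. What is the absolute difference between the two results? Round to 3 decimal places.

0.320

Under standard min/max:
  A1 ∧ A4 = min(a, b) on (0.11, 0.48) = 0.11
  A4 ∨ (A1 ∧ A4) = max(a, b) on (0.48, 0.11) = 0.48
  ¬A2 = 1 − 0.43 = 0.57
  ¬A2 ∨ A1 = max(a, b) on (0.57, 0.11) = 0.57
  (A4 ∨ (A1 ∧ A4)) ∧ (¬A2 ∨ A1) = min(a, b) on (0.48, 0.57) = 0.48
  → value = 0.4800
Under bounded:
  A1 ∧ A4 = max(0, a+b−1) on (0.11, 0.48) = 0.00
  A4 ∨ (A1 ∧ A4) = min(1, a+b) on (0.48, 0.00) = 0.48
  ¬A2 = 1 − 0.43 = 0.57
  ¬A2 ∨ A1 = min(1, a+b) on (0.57, 0.11) = 0.68
  (A4 ∨ (A1 ∧ A4)) ∧ (¬A2 ∨ A1) = max(0, a+b−1) on (0.48, 0.68) = 0.16
  → value = 0.1600
|0.4800 − 0.1600| = 0.320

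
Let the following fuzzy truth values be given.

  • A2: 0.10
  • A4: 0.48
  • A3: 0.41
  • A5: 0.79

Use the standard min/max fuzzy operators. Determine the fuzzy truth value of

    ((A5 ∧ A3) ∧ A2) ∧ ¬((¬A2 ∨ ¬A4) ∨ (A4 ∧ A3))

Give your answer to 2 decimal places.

0.10

A5 ∧ A3 = min(a, b) on (0.79, 0.41) = 0.41
(A5 ∧ A3) ∧ A2 = min(a, b) on (0.41, 0.10) = 0.10
¬A2 = 1 − 0.10 = 0.90
¬A4 = 1 − 0.48 = 0.52
¬A2 ∨ ¬A4 = max(a, b) on (0.90, 0.52) = 0.90
A4 ∧ A3 = min(a, b) on (0.48, 0.41) = 0.41
(¬A2 ∨ ¬A4) ∨ (A4 ∧ A3) = max(a, b) on (0.90, 0.41) = 0.90
¬((¬A2 ∨ ¬A4) ∨ (A4 ∧ A3)) = 1 − 0.90 = 0.10
((A5 ∧ A3) ∧ A2) ∧ ¬((¬A2 ∨ ¬A4) ∨ (A4 ∧ A3)) = min(a, b) on (0.10, 0.10) = 0.10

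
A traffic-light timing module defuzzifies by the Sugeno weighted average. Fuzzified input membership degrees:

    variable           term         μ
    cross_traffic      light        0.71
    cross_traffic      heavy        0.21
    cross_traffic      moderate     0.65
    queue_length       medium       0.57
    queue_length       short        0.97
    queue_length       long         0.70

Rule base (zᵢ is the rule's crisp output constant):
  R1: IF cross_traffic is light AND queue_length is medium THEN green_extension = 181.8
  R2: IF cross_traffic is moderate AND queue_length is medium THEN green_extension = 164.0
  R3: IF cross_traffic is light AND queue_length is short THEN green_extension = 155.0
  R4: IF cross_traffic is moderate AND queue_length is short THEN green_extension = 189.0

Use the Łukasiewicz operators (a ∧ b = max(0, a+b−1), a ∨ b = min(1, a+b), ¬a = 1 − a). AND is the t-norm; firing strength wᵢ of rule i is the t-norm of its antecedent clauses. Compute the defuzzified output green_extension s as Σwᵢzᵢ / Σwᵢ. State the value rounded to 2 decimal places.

R1 (z=181.8): light=0.71, medium=0.57; AND[max(0, a+b−1)] → w = 0.28
R2 (z=164.0): moderate=0.65, medium=0.57; AND[max(0, a+b−1)] → w = 0.22
R3 (z=155.0): light=0.71, short=0.97; AND[max(0, a+b−1)] → w = 0.68
R4 (z=189.0): moderate=0.65, short=0.97; AND[max(0, a+b−1)] → w = 0.62
Weighted average = (0.28·181.8 + 0.22·164.0 + 0.68·155.0 + 0.62·189.0) / (0.28 + 0.22 + 0.68 + 0.62)
  = 309.5640 / 1.8000 = 171.98

171.98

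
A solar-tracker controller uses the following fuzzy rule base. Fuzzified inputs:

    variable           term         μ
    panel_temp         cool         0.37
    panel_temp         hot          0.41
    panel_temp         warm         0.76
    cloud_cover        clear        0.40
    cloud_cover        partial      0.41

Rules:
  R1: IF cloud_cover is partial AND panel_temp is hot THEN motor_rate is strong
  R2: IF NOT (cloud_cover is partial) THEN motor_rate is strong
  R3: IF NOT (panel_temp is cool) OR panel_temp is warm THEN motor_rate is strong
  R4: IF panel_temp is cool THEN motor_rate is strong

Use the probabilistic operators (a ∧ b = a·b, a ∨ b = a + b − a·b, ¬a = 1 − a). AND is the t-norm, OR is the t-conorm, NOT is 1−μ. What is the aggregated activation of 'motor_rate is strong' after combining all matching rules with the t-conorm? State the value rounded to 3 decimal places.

0.981

R1: partial=0.41, hot=0.41; AND[a·b] → w = 0.1681
R2: ¬partial=1−0.41=0.59 → w = 0.5900
R3: ¬cool=1−0.37=0.63, warm=0.76; OR[a + b − a·b] → w = 0.9112
R4: cool=0.37 → w = 0.3700
Rules with consequent 'strong': {R1, R2, R3, R4} → strengths 0.1681, 0.5900, 0.9112, 0.3700
Aggregate via t-conorm [a + b − a·b]: 0.9809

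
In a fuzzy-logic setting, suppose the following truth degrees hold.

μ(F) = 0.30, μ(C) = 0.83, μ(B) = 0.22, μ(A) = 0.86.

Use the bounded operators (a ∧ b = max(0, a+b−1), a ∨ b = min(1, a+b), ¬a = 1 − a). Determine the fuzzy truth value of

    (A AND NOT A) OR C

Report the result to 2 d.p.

0.83

NOT A = 1 − 0.86 = 0.14
A AND NOT A = max(0, a+b−1) on (0.86, 0.14) = 0.00
(A AND NOT A) OR C = min(1, a+b) on (0.00, 0.83) = 0.83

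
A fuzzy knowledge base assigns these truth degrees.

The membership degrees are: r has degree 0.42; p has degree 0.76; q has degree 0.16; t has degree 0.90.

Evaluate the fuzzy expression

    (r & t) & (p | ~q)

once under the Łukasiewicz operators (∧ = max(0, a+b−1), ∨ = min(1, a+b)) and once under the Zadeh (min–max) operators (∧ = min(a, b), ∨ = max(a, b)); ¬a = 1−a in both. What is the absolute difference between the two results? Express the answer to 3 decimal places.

Under Łukasiewicz:
  r & t = max(0, a+b−1) on (0.42, 0.90) = 0.32
  ~q = 1 − 0.16 = 0.84
  p | ~q = min(1, a+b) on (0.76, 0.84) = 1.00
  (r & t) & (p | ~q) = max(0, a+b−1) on (0.32, 1.00) = 0.32
  → value = 0.3200
Under Zadeh (min–max):
  r & t = min(a, b) on (0.42, 0.90) = 0.42
  ~q = 1 − 0.16 = 0.84
  p | ~q = max(a, b) on (0.76, 0.84) = 0.84
  (r & t) & (p | ~q) = min(a, b) on (0.42, 0.84) = 0.42
  → value = 0.4200
|0.3200 − 0.4200| = 0.100

0.100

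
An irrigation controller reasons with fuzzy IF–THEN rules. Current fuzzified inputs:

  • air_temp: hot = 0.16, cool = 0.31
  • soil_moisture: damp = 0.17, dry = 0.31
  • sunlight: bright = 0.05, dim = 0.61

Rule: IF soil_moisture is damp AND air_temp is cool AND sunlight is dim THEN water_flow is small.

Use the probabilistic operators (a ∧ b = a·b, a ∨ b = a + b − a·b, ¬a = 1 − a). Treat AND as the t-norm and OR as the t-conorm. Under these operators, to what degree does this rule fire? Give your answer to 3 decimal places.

firing strength: damp=0.17, cool=0.31, dim=0.61; AND[a·b] → w = 0.0321

0.032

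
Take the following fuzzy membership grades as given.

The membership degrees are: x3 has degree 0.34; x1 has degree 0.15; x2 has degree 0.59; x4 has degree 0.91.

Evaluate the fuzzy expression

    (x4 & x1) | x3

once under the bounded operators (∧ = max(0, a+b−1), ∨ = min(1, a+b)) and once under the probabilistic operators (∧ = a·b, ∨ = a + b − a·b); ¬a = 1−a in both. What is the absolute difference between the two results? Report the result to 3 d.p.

Under bounded:
  x4 & x1 = max(0, a+b−1) on (0.91, 0.15) = 0.06
  (x4 & x1) | x3 = min(1, a+b) on (0.06, 0.34) = 0.40
  → value = 0.4000
Under probabilistic:
  x4 & x1 = a·b on (0.9100, 0.1500) = 0.1365
  (x4 & x1) | x3 = a + b − a·b on (0.1365, 0.3400) = 0.4301
  → value = 0.4301
|0.4000 − 0.4301| = 0.030

0.030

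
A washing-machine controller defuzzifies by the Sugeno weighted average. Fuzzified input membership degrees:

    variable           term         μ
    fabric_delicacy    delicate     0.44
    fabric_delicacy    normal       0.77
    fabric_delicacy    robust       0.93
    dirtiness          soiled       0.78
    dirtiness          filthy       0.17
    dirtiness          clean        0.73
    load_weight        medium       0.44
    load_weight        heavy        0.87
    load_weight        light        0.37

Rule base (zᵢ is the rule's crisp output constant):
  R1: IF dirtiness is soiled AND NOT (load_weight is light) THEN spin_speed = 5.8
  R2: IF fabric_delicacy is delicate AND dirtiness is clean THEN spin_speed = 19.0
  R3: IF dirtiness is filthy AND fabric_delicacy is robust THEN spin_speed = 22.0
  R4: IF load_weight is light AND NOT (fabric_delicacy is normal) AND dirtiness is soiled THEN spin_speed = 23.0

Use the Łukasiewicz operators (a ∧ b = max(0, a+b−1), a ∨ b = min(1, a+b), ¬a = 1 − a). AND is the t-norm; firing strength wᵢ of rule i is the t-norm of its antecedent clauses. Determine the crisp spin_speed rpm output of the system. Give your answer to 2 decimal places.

11.48

R1 (z=5.8): soiled=0.78, ¬light=1−0.37=0.63; AND[max(0, a+b−1)] → w = 0.41
R2 (z=19.0): delicate=0.44, clean=0.73; AND[max(0, a+b−1)] → w = 0.17
R3 (z=22.0): filthy=0.17, robust=0.93; AND[max(0, a+b−1)] → w = 0.10
R4 (z=23.0): light=0.37, ¬normal=1−0.77=0.23, soiled=0.78; AND[max(0, a+b−1)] → w = 0.00
Weighted average = (0.41·5.8 + 0.17·19.0 + 0.10·22.0 + 0.00·23.0) / (0.41 + 0.17 + 0.10 + 0.00)
  = 7.8080 / 0.6800 = 11.48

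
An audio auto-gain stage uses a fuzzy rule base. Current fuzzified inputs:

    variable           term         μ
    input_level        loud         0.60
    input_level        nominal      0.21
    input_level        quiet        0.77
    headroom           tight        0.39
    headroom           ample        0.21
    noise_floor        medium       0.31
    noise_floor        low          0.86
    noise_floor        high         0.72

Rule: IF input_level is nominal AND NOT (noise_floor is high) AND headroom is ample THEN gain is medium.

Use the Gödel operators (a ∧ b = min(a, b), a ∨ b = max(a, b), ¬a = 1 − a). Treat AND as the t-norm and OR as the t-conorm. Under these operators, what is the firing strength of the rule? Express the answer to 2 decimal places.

0.21

firing strength: nominal=0.21, ¬high=1−0.72=0.28, ample=0.21; AND[min(a, b)] → w = 0.21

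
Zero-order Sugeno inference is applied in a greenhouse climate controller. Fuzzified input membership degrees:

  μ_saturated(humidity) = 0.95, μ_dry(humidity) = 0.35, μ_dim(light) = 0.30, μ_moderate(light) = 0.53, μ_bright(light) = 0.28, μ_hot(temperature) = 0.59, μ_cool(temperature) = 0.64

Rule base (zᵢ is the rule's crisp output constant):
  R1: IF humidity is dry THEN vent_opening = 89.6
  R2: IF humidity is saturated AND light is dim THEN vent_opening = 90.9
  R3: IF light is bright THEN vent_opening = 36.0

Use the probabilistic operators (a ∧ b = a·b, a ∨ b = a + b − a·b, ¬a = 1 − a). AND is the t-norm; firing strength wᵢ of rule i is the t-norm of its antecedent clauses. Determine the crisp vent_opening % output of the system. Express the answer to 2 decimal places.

R1 (z=89.6): dry=0.35 → w = 0.3500
R2 (z=90.9): saturated=0.95, dim=0.30; AND[a·b] → w = 0.2850
R3 (z=36.0): bright=0.28 → w = 0.2800
Weighted average = (0.3500·89.6 + 0.2850·90.9 + 0.2800·36.0) / (0.3500 + 0.2850 + 0.2800)
  = 67.3465 / 0.9150 = 73.60

73.60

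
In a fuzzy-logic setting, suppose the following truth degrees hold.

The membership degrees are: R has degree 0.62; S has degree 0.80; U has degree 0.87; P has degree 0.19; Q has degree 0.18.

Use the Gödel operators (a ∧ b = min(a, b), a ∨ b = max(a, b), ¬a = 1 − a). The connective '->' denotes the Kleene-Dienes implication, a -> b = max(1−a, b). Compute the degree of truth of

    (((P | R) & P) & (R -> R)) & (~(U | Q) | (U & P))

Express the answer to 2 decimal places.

0.19

P | R = max(a, b) on (0.19, 0.62) = 0.62
(P | R) & P = min(a, b) on (0.62, 0.19) = 0.19
R -> R  [Kleene-Dienes: max(1−a, b)] with a=0.62, b=0.62 → 0.62
((P | R) & P) & (R -> R) = min(a, b) on (0.19, 0.62) = 0.19
U | Q = max(a, b) on (0.87, 0.18) = 0.87
~(U | Q) = 1 − 0.87 = 0.13
U & P = min(a, b) on (0.87, 0.19) = 0.19
~(U | Q) | (U & P) = max(a, b) on (0.13, 0.19) = 0.19
(((P | R) & P) & (R -> R)) & (~(U | Q) | (U & P)) = min(a, b) on (0.19, 0.19) = 0.19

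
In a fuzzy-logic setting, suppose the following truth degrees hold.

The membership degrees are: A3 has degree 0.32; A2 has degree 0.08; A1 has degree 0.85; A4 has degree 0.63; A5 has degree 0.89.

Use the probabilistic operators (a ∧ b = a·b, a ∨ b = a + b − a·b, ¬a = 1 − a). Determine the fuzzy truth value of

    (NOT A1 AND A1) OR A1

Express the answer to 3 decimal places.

NOT A1 = 1 − 0.8500 = 0.1500
NOT A1 AND A1 = a·b on (0.1500, 0.8500) = 0.1275
(NOT A1 AND A1) OR A1 = a + b − a·b on (0.1275, 0.8500) = 0.8691

0.869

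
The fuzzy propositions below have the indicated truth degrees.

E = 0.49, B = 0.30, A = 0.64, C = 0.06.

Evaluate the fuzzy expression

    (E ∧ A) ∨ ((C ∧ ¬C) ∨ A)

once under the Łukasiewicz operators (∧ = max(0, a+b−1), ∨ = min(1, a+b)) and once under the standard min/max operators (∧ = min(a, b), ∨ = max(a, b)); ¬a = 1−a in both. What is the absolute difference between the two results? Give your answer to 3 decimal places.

0.130

Under Łukasiewicz:
  E ∧ A = max(0, a+b−1) on (0.49, 0.64) = 0.13
  ¬C = 1 − 0.06 = 0.94
  C ∧ ¬C = max(0, a+b−1) on (0.06, 0.94) = 0.00
  (C ∧ ¬C) ∨ A = min(1, a+b) on (0.00, 0.64) = 0.64
  (E ∧ A) ∨ ((C ∧ ¬C) ∨ A) = min(1, a+b) on (0.13, 0.64) = 0.77
  → value = 0.7700
Under standard min/max:
  E ∧ A = min(a, b) on (0.49, 0.64) = 0.49
  ¬C = 1 − 0.06 = 0.94
  C ∧ ¬C = min(a, b) on (0.06, 0.94) = 0.06
  (C ∧ ¬C) ∨ A = max(a, b) on (0.06, 0.64) = 0.64
  (E ∧ A) ∨ ((C ∧ ¬C) ∨ A) = max(a, b) on (0.49, 0.64) = 0.64
  → value = 0.6400
|0.7700 − 0.6400| = 0.130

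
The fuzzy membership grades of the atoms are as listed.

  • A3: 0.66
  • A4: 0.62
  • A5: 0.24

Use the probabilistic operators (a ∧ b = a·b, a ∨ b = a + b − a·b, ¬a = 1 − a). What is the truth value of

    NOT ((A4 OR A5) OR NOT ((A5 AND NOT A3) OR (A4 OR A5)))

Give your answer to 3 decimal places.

0.212

A4 OR A5 = a + b − a·b on (0.6200, 0.2400) = 0.7112
NOT A3 = 1 − 0.6600 = 0.3400
A5 AND NOT A3 = a·b on (0.2400, 0.3400) = 0.0816
A4 OR A5 = a + b − a·b on (0.6200, 0.2400) = 0.7112
(A5 AND NOT A3) OR (A4 OR A5) = a + b − a·b on (0.0816, 0.7112) = 0.7348
NOT ((A5 AND NOT A3) OR (A4 OR A5)) = 1 − 0.7348 = 0.2652
(A4 OR A5) OR NOT ((A5 AND NOT A3) OR (A4 OR A5)) = a + b − a·b on (0.7112, 0.2652) = 0.7878
NOT ((A4 OR A5) OR NOT ((A5 AND NOT A3) OR (A4 OR A5))) = 1 − 0.7878 = 0.2122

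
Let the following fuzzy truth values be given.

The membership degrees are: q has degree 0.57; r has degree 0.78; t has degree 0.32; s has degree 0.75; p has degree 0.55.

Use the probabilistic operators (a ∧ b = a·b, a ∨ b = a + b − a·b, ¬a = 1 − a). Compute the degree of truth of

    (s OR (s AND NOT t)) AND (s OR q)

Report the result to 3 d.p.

NOT t = 1 − 0.3200 = 0.6800
s AND NOT t = a·b on (0.7500, 0.6800) = 0.5100
s OR (s AND NOT t) = a + b − a·b on (0.7500, 0.5100) = 0.8775
s OR q = a + b − a·b on (0.7500, 0.5700) = 0.8925
(s OR (s AND NOT t)) AND (s OR q) = a·b on (0.8775, 0.8925) = 0.7832

0.783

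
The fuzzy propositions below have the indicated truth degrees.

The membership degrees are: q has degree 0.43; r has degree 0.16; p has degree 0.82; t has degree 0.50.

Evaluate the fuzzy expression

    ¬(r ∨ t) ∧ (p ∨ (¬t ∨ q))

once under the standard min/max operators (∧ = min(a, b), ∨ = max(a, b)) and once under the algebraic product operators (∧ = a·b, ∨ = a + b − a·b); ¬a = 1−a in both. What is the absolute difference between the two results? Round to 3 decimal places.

Under standard min/max:
  r ∨ t = max(a, b) on (0.16, 0.50) = 0.50
  ¬(r ∨ t) = 1 − 0.50 = 0.50
  ¬t = 1 − 0.50 = 0.50
  ¬t ∨ q = max(a, b) on (0.50, 0.43) = 0.50
  p ∨ (¬t ∨ q) = max(a, b) on (0.82, 0.50) = 0.82
  ¬(r ∨ t) ∧ (p ∨ (¬t ∨ q)) = min(a, b) on (0.50, 0.82) = 0.50
  → value = 0.5000
Under algebraic product:
  r ∨ t = a + b − a·b on (0.1600, 0.5000) = 0.5800
  ¬(r ∨ t) = 1 − 0.5800 = 0.4200
  ¬t = 1 − 0.5000 = 0.5000
  ¬t ∨ q = a + b − a·b on (0.5000, 0.4300) = 0.7150
  p ∨ (¬t ∨ q) = a + b − a·b on (0.8200, 0.7150) = 0.9487
  ¬(r ∨ t) ∧ (p ∨ (¬t ∨ q)) = a·b on (0.4200, 0.9487) = 0.3985
  → value = 0.3985
|0.5000 − 0.3985| = 0.102

0.102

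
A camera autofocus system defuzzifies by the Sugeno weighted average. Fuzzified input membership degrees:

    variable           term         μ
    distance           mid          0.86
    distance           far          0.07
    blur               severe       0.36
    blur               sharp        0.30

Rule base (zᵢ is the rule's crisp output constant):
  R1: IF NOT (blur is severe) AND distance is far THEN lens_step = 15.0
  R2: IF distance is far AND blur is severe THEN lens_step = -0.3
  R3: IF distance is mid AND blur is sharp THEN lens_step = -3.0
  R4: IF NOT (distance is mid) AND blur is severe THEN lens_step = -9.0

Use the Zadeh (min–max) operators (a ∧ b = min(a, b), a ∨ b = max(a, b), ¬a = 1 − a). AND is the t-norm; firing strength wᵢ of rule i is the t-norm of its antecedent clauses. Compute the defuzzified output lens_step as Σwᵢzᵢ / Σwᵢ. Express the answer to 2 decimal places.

-1.95

R1 (z=15.0): ¬severe=1−0.36=0.64, far=0.07; AND[min(a, b)] → w = 0.07
R2 (z=-0.3): far=0.07, severe=0.36; AND[min(a, b)] → w = 0.07
R3 (z=-3.0): mid=0.86, sharp=0.30; AND[min(a, b)] → w = 0.30
R4 (z=-9.0): ¬mid=1−0.86=0.14, severe=0.36; AND[min(a, b)] → w = 0.14
Weighted average = (0.07·15.0 + 0.07·-0.3 + 0.30·-3.0 + 0.14·-9.0) / (0.07 + 0.07 + 0.30 + 0.14)
  = -1.1310 / 0.5800 = -1.95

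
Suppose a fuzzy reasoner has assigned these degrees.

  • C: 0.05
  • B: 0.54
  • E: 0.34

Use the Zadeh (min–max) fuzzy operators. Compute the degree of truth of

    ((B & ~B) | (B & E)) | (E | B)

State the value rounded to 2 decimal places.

~B = 1 − 0.54 = 0.46
B & ~B = min(a, b) on (0.54, 0.46) = 0.46
B & E = min(a, b) on (0.54, 0.34) = 0.34
(B & ~B) | (B & E) = max(a, b) on (0.46, 0.34) = 0.46
E | B = max(a, b) on (0.34, 0.54) = 0.54
((B & ~B) | (B & E)) | (E | B) = max(a, b) on (0.46, 0.54) = 0.54

0.54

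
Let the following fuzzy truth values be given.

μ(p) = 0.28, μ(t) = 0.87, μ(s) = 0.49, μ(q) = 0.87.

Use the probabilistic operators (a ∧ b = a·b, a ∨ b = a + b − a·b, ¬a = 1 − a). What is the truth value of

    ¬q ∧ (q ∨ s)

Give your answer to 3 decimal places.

0.121

¬q = 1 − 0.8700 = 0.1300
q ∨ s = a + b − a·b on (0.8700, 0.4900) = 0.9337
¬q ∧ (q ∨ s) = a·b on (0.1300, 0.9337) = 0.1214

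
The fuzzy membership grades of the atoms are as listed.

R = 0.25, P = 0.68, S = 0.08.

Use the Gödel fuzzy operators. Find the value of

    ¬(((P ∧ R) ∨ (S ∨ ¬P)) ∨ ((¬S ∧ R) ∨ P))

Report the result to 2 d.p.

P ∧ R = min(a, b) on (0.68, 0.25) = 0.25
¬P = 1 − 0.68 = 0.32
S ∨ ¬P = max(a, b) on (0.08, 0.32) = 0.32
(P ∧ R) ∨ (S ∨ ¬P) = max(a, b) on (0.25, 0.32) = 0.32
¬S = 1 − 0.08 = 0.92
¬S ∧ R = min(a, b) on (0.92, 0.25) = 0.25
(¬S ∧ R) ∨ P = max(a, b) on (0.25, 0.68) = 0.68
((P ∧ R) ∨ (S ∨ ¬P)) ∨ ((¬S ∧ R) ∨ P) = max(a, b) on (0.32, 0.68) = 0.68
¬(((P ∧ R) ∨ (S ∨ ¬P)) ∨ ((¬S ∧ R) ∨ P)) = 1 − 0.68 = 0.32

0.32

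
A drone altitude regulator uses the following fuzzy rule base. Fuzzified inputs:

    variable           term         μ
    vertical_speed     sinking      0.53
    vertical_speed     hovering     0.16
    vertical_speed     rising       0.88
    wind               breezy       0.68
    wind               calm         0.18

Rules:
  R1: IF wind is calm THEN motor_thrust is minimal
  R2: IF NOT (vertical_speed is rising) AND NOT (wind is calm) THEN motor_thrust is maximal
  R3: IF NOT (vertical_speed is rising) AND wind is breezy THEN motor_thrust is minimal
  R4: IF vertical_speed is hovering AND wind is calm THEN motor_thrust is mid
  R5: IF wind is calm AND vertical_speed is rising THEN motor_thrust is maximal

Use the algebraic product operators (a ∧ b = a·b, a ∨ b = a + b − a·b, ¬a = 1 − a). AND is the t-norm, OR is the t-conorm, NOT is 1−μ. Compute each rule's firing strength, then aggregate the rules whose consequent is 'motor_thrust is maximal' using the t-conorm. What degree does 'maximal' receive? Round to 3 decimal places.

R1: calm=0.18 → w = 0.1800
R2: ¬rising=1−0.88=0.12, ¬calm=1−0.18=0.82; AND[a·b] → w = 0.0984
R3: ¬rising=1−0.88=0.12, breezy=0.68; AND[a·b] → w = 0.0816
R4: hovering=0.16, calm=0.18; AND[a·b] → w = 0.0288
R5: calm=0.18, rising=0.88; AND[a·b] → w = 0.1584
Rules with consequent 'maximal': {R2, R5} → strengths 0.0984, 0.1584
Aggregate via t-conorm [a + b − a·b]: 0.2412

0.241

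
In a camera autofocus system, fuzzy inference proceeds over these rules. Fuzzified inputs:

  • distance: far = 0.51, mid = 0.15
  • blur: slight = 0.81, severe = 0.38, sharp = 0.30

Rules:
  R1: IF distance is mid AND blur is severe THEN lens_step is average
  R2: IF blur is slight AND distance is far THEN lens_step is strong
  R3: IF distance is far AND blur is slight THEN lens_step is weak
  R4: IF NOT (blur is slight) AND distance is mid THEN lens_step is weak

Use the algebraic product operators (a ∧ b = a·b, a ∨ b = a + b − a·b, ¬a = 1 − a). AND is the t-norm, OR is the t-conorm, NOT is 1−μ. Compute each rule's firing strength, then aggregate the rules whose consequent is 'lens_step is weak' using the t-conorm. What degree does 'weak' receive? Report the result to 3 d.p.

0.430

R1: mid=0.15, severe=0.38; AND[a·b] → w = 0.0570
R2: slight=0.81, far=0.51; AND[a·b] → w = 0.4131
R3: far=0.51, slight=0.81; AND[a·b] → w = 0.4131
R4: ¬slight=1−0.81=0.19, mid=0.15; AND[a·b] → w = 0.0285
Rules with consequent 'weak': {R3, R4} → strengths 0.4131, 0.0285
Aggregate via t-conorm [a + b − a·b]: 0.4298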